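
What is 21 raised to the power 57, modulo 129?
21

Repeated squaring. Binary of 57 = 111001.
21^1 ≡ 21 (mod 129); 21^2 ≡ 54 (mod 129); 21^4 ≡ 78 (mod 129); 21^8 ≡ 21 (mod 129); 21^16 ≡ 54 (mod 129); 21^32 ≡ 78 (mod 129)
21^57 = 21^1 × 21^8 × 21^16 × 21^32 ≡ 21 (mod 129)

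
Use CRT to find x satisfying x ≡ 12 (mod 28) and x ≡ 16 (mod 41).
180

Using Chinese Remainder Theorem:
M = 28 × 41 = 1148
M1 = 41, M2 = 28
y1 = 41^(-1) mod 28 = 13
y2 = 28^(-1) mod 41 = 22
x = (12×41×13 + 16×28×22) mod 1148 = 180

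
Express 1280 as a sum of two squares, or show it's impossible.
16² + 32² (a=16, b=32)

Factorization: 1280 = 2^8 × 5
By Fermat: n is sum of two squares iff every prime p ≡ 3 (mod 4) appears to even power.
All primes ≡ 3 (mod 4) appear to even power.
Search a = 0, 1, 2, … for 1280 - a² a perfect square: first hit at a = 16: 1280 - 256 = 1024 = 32².
1280 = 16² + 32² = 256 + 1024 ✓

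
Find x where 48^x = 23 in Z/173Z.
156

Baby-step giant-step with step n = ⌈√173⌉ = 14.
Baby steps 48^j mod 173 (j:value) for j=0..13: 0:1, 1:48, 2:55, 3:45, 4:84, 5:53, 6:122, 7:147, 8:136, 9:127, 10:41, 11:65, 12:6, 13:115.
Giant-step multiplier: 48^(-14) ≡ 48^(172-14) = 48^158 ≡ 54 (mod 173).
Giant steps γ_i = 23·54^i mod 173: γ_0=23, γ_1=31, γ_2=117, γ_3=90, γ_4=16, γ_5=172, γ_6=119, γ_7=25, γ_8=139, γ_9=67, γ_10=158, γ_11=55 (in table at j=2).
x = i·n + j = 11·14 + 2 = 156.
Check: 48^156 ≡ 23 (mod 173).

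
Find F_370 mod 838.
671

Matrix identity: Q^n = [[F_(n+1), F_n], [F_n, F_(n-1)]] with Q = [[1,1],[1,0]].
n = 370 = 101110010₂. Square-and-multiply, entries mod 838:
Q^1 = [[1,1],[1,0]]
Q^2 = (Q^1)² = [[2,1],[1,1]]
Q^5 = (Q^2)²·Q = [[8,5],[5,3]]
Q^11 = (Q^5)²·Q = [[144,89],[89,55]]
Q^23 = (Q^11)²·Q = [[278,165],[165,113]]
Q^46 = (Q^23)² = [[597,827],[827,608]]
Q^92 = (Q^46)² = [[380,153],[153,227]]
Q^185 = (Q^92)²·Q = [[62,209],[209,691]]
Q^370 = (Q^185)² = [[597,671],[671,764]]
F_370 mod 838 = Q^370[0][1] = 671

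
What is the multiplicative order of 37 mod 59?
58

59 is prime, so ord(37) divides φ(59) = 58.
Divisors of 58: 1, 2, 29, 58.
Repeated squaring: 37^1 ≡ 37, 37^2 ≡ 12, 37^4 ≡ 26, 37^8 ≡ 27, 37^16 ≡ 21, 37^32 ≡ 28 (mod 59).
Test 37^d mod 59 for each divisor d in increasing order:
37^1 ≡ 37
37^2 ≡ 12
37^29 = 37^16·37^8·37^4·37^1 ≡ 58
37^58 = 37^32·37^16·37^8·37^2 ≡ 1  ← first divisor giving 1
The order is 58.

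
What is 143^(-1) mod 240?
47

gcd(143, 240) = 1, so the inverse exists.
Extended Euclidean algorithm on (240, 143):
240 = 1 × 143 + 97  ⟹  97 = (1)·240 + (-1)·143
143 = 1 × 97 + 46  ⟹  46 = (-1)·240 + (2)·143
97 = 2 × 46 + 5  ⟹  5 = (3)·240 + (-5)·143
46 = 9 × 5 + 1  ⟹  1 = (-28)·240 + (47)·143
So (47)·143 ≡ 1 (mod 240), i.e. 143^(-1) ≡ 47 (mod 240).
Check: 143 × 47 = 6721 ≡ 1 (mod 240)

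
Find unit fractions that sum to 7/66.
1/10 + 1/165

Greedy algorithm:
7/66: ceiling(66/7) = 10, use 1/10
1/165: ceiling(165/1) = 165, use 1/165
Result: 7/66 = 1/10 + 1/165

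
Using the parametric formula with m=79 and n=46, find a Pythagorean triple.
(4125, 7268, 8357)

Euclid's formula: a = m² - n², b = 2mn, c = m² + n²
m = 79, n = 46
a = 79² - 46² = 6241 - 2116 = 4125
b = 2 × 79 × 46 = 7268
c = 79² + 46² = 6241 + 2116 = 8357
Verification: 4125² + 7268² = 17015625 + 52823824 = 69839449 = 8357² ✓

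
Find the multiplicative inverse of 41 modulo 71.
26

gcd(41, 71) = 1, so the inverse exists.
Extended Euclidean algorithm on (71, 41):
71 = 1 × 41 + 30  ⟹  30 = (1)·71 + (-1)·41
41 = 1 × 30 + 11  ⟹  11 = (-1)·71 + (2)·41
30 = 2 × 11 + 8  ⟹  8 = (3)·71 + (-5)·41
11 = 1 × 8 + 3  ⟹  3 = (-4)·71 + (7)·41
8 = 2 × 3 + 2  ⟹  2 = (11)·71 + (-19)·41
3 = 1 × 2 + 1  ⟹  1 = (-15)·71 + (26)·41
So (26)·41 ≡ 1 (mod 71), i.e. 41^(-1) ≡ 26 (mod 71).
Check: 41 × 26 = 1066 ≡ 1 (mod 71)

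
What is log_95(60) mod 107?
23

Baby-step giant-step with step n = ⌈√107⌉ = 11.
Baby steps 95^j mod 107 (j:value) for j=0..10: 0:1, 1:95, 2:37, 3:91, 4:85, 5:50, 6:42, 7:31, 8:56, 9:77, 10:39.
Giant-step multiplier: 95^(-11) ≡ 95^(106-11) = 95^95 ≡ 8 (mod 107).
Giant steps γ_i = 60·8^i mod 107: γ_0=60, γ_1=52, γ_2=95 (in table at j=1).
x = i·n + j = 2·11 + 1 = 23.
Check: 95^23 ≡ 60 (mod 107).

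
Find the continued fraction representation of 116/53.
[2; 5, 3, 3]

Euclidean algorithm steps:
116 = 2 × 53 + 10
53 = 5 × 10 + 3
10 = 3 × 3 + 1
3 = 3 × 1 + 0
Continued fraction: [2; 5, 3, 3]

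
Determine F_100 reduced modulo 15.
0

Matrix identity: Q^n = [[F_(n+1), F_n], [F_n, F_(n-1)]] with Q = [[1,1],[1,0]].
n = 100 = 1100100₂. Square-and-multiply, entries mod 15:
Q^1 = [[1,1],[1,0]]
Q^3 = (Q^1)²·Q = [[3,2],[2,1]]
Q^6 = (Q^3)² = [[13,8],[8,5]]
Q^12 = (Q^6)² = [[8,9],[9,14]]
Q^25 = (Q^12)²·Q = [[13,10],[10,3]]
Q^50 = (Q^25)² = [[14,10],[10,4]]
Q^100 = (Q^50)² = [[11,0],[0,11]]
F_100 mod 15 = Q^100[0][1] = 0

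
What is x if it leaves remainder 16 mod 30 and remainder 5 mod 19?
556

Using Chinese Remainder Theorem:
M = 30 × 19 = 570
M1 = 19, M2 = 30
y1 = 19^(-1) mod 30 = 19
y2 = 30^(-1) mod 19 = 7
x = (16×19×19 + 5×30×7) mod 570 = 556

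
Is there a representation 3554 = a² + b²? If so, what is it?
23² + 55² (a=23, b=55)

Factorization: 3554 = 2 × 1777
By Fermat: n is sum of two squares iff every prime p ≡ 3 (mod 4) appears to even power.
All primes ≡ 3 (mod 4) appear to even power.
Search a = 0, 1, 2, … for 3554 - a² a perfect square: first hit at a = 23: 3554 - 529 = 3025 = 55².
3554 = 23² + 55² = 529 + 3025 ✓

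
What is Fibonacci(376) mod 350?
7

Matrix identity: Q^n = [[F_(n+1), F_n], [F_n, F_(n-1)]] with Q = [[1,1],[1,0]].
n = 376 = 101111000₂. Square-and-multiply, entries mod 350:
Q^1 = [[1,1],[1,0]]
Q^2 = (Q^1)² = [[2,1],[1,1]]
Q^5 = (Q^2)²·Q = [[8,5],[5,3]]
Q^11 = (Q^5)²·Q = [[144,89],[89,55]]
Q^23 = (Q^11)²·Q = [[168,307],[307,211]]
Q^47 = (Q^23)²·Q = [[126,323],[323,153]]
Q^94 = (Q^47)² = [[155,167],[167,338]]
Q^188 = (Q^94)² = [[114,81],[81,33]]
Q^376 = (Q^188)² = [[307,7],[7,300]]
F_376 mod 350 = Q^376[0][1] = 7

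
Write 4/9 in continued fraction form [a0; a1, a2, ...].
[0; 2, 4]

Euclidean algorithm steps:
4 = 0 × 9 + 4
9 = 2 × 4 + 1
4 = 4 × 1 + 0
Continued fraction: [0; 2, 4]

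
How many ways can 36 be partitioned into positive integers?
17977

p(n) counts ways to write n as a sum of positive integers (order ignored).
Euler's pentagonal recurrence: p(k) = p(k-1) + p(k-2) - p(k-5) - p(k-7) + p(k-12) + p(k-15) - ... (offsets j(3j∓1)/2, signs ++--, p(0)=1, p(<0)=0).
DP table for k = 0..35: p(0)=1, p(1)=1, p(2)=2, p(3)=3, p(4)=5, p(5)=7, p(6)=11, p(7)=15, p(8)=22, p(9)=30, p(10)=42, p(11)=56, p(12)=77, p(13)=101, p(14)=135, p(15)=176, p(16)=231, p(17)=297, p(18)=385, p(19)=490, p(20)=627, p(21)=792, p(22)=1002, p(23)=1255, p(24)=1575, p(25)=1958, p(26)=2436, p(27)=3010, p(28)=3718, p(29)=4565, p(30)=5604, p(31)=6842, p(32)=8349, p(33)=10143, p(34)=12310, p(35)=14883.
Final step: p(36) = p(35) + p(34) - p(31) - p(29) + p(24) + p(21) - p(14) - p(10) + p(1)
= 14883 + 12310 - 6842 - 4565 + 1575 + 792 - 135 - 42 + 1
= 17977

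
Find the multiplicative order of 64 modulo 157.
26

157 is prime, so ord(64) divides φ(157) = 156.
Divisors of 156: 1, 2, 3, 4, 6, 12, 13, 26, 39, 52, 78, 156.
Repeated squaring: 64^1 ≡ 64, 64^2 ≡ 14, 64^4 ≡ 39, 64^8 ≡ 108, 64^16 ≡ 46, 64^32 ≡ 75, 64^64 ≡ 130, 64^128 ≡ 101 (mod 157).
Test 64^d mod 157 for each divisor d in increasing order:
64^1 ≡ 64
64^2 ≡ 14
64^3 = 64^2·64^1 ≡ 111
64^4 ≡ 39
64^6 = 64^4·64^2 ≡ 75
64^12 = 64^8·64^4 ≡ 130
64^13 = 64^8·64^4·64^1 ≡ 156
64^26 = 64^16·64^8·64^2 ≡ 1  ← first divisor giving 1
The order is 26.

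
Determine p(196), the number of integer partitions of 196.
2814570987591

p(n) counts ways to write n as a sum of positive integers (order ignored).
Euler's pentagonal recurrence: p(k) = p(k-1) + p(k-2) - p(k-5) - p(k-7) + p(k-12) + p(k-15) - ... (offsets j(3j∓1)/2, signs ++--, p(0)=1, p(<0)=0).
DP table for k = 0..195: p(0)=1, p(1)=1, p(2)=2, p(3)=3, p(4)=5, p(5)=7, p(6)=11, p(7)=15, p(8)=22, p(9)=30, p(10)=42, p(11)=56, p(12)=77, p(13)=101, p(14)=135, p(15)=176, p(16)=231, p(17)=297, p(18)=385, p(19)=490, p(20)=627, p(21)=792, p(22)=1002, p(23)=1255, p(24)=1575, p(25)=1958, p(26)=2436, p(27)=3010, p(28)=3718, p(29)=4565, p(30)=5604, p(31)=6842, p(32)=8349, p(33)=10143, p(34)=12310, p(35)=14883, p(36)=17977, p(37)=21637, p(38)=26015, p(39)=31185, p(40)=37338, p(41)=44583, p(42)=53174, p(43)=63261, p(44)=75175, p(45)=89134, p(46)=105558, p(47)=124754, p(48)=147273, p(49)=173525, p(50)=204226, p(51)=239943, p(52)=281589, p(53)=329931, p(54)=386155, p(55)=451276, p(56)=526823, p(57)=614154, p(58)=715220, p(59)=831820, p(60)=966467, p(61)=1121505, p(62)=1300156, p(63)=1505499, p(64)=1741630, p(65)=2012558, p(66)=2323520, p(67)=2679689, p(68)=3087735, p(69)=3554345, p(70)=4087968, p(71)=4697205, p(72)=5392783, p(73)=6185689, p(74)=7089500, p(75)=8118264, p(76)=9289091, p(77)=10619863, p(78)=12132164, p(79)=13848650, p(80)=15796476, p(81)=18004327, p(82)=20506255, p(83)=23338469, p(84)=26543660, p(85)=30167357, p(86)=34262962, p(87)=38887673, p(88)=44108109, p(89)=49995925, p(90)=56634173, p(91)=64112359, p(92)=72533807, p(93)=82010177, p(94)=92669720, p(95)=104651419, p(96)=118114304, p(97)=133230930, p(98)=150198136, p(99)=169229875, p(100)=190569292, p(101)=214481126, p(102)=241265379, p(103)=271248950, p(104)=304801365, p(105)=342325709, p(106)=384276336, p(107)=431149389, p(108)=483502844, p(109)=541946240, p(110)=607163746, p(111)=679903203, p(112)=761002156, p(113)=851376628, p(114)=952050665, p(115)=1064144451, p(116)=1188908248, p(117)=1327710076, p(118)=1482074143, p(119)=1653668665, p(120)=1844349560, p(121)=2056148051, p(122)=2291320912, p(123)=2552338241, p(124)=2841940500, p(125)=3163127352, p(126)=3519222692, p(127)=3913864295, p(128)=4351078600, p(129)=4835271870, p(130)=5371315400, p(131)=5964539504, p(132)=6620830889, p(133)=7346629512, p(134)=8149040695, p(135)=9035836076, p(136)=10015581680, p(137)=11097645016, p(138)=12292341831, p(139)=13610949895, p(140)=15065878135, p(141)=16670689208, p(142)=18440293320, p(143)=20390982757, p(144)=22540654445, p(145)=24908858009, p(146)=27517052599, p(147)=30388671978, p(148)=33549419497, p(149)=37027355200, p(150)=40853235313, p(151)=45060624582, p(152)=49686288421, p(153)=54770336324, p(154)=60356673280, p(155)=66493182097, p(156)=73232243759, p(157)=80630964769, p(158)=88751778802, p(159)=97662728555, p(160)=107438159466, p(161)=118159068427, p(162)=129913904637, p(163)=142798995930, p(164)=156919475295, p(165)=172389800255, p(166)=189334822579, p(167)=207890420102, p(168)=228204732751, p(169)=250438925115, p(170)=274768617130, p(171)=301384802048, p(172)=330495499613, p(173)=362326859895, p(174)=397125074750, p(175)=435157697830, p(176)=476715857290, p(177)=522115831195, p(178)=571701605655, p(179)=625846753120, p(180)=684957390936, p(181)=749474411781, p(182)=819876908323, p(183)=896684817527, p(184)=980462880430, p(185)=1071823774337, p(186)=1171432692373, p(187)=1280011042268, p(188)=1398341745571, p(189)=1527273599625, p(190)=1667727404093, p(191)=1820701100652, p(192)=1987276856363, p(193)=2168627105469, p(194)=2366022741845, p(195)=2580840212973.
Final step: p(196) = p(195) + p(194) - p(191) - p(189) + p(184) + p(181) - p(174) - p(170) + p(161) + p(156) - p(145) - p(139) + p(126) + p(119) - p(104) - p(96) + p(79) + p(70) - p(51) - p(41) + p(20) + p(9)
= 2580840212973 + 2366022741845 - 1820701100652 - 1527273599625 + 980462880430 + 749474411781 - 397125074750 - 274768617130 + 118159068427 + 73232243759 - 24908858009 - 13610949895 + 3519222692 + 1653668665 - 304801365 - 118114304 + 13848650 + 4087968 - 239943 - 44583 + 627 + 30
= 2814570987591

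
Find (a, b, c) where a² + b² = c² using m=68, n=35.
(3399, 4760, 5849)

Euclid's formula: a = m² - n², b = 2mn, c = m² + n²
m = 68, n = 35
a = 68² - 35² = 4624 - 1225 = 3399
b = 2 × 68 × 35 = 4760
c = 68² + 35² = 4624 + 1225 = 5849
Verification: 3399² + 4760² = 11553201 + 22657600 = 34210801 = 5849² ✓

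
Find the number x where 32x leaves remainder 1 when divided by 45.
38

gcd(32, 45) = 1, so the inverse exists.
Extended Euclidean algorithm on (45, 32):
45 = 1 × 32 + 13  ⟹  13 = (1)·45 + (-1)·32
32 = 2 × 13 + 6  ⟹  6 = (-2)·45 + (3)·32
13 = 2 × 6 + 1  ⟹  1 = (5)·45 + (-7)·32
So (-7)·32 ≡ 1 (mod 45), i.e. 32^(-1) ≡ -7 ≡ 38 (mod 45).
Check: 32 × 38 = 1216 ≡ 1 (mod 45)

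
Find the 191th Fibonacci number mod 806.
213

Matrix identity: Q^n = [[F_(n+1), F_n], [F_n, F_(n-1)]] with Q = [[1,1],[1,0]].
n = 191 = 10111111₂. Square-and-multiply, entries mod 806:
Q^1 = [[1,1],[1,0]]
Q^2 = (Q^1)² = [[2,1],[1,1]]
Q^5 = (Q^2)²·Q = [[8,5],[5,3]]
Q^11 = (Q^5)²·Q = [[144,89],[89,55]]
Q^23 = (Q^11)²·Q = [[426,447],[447,785]]
Q^47 = (Q^23)²·Q = [[538,47],[47,491]]
Q^95 = (Q^47)²·Q = [[690,687],[687,3]]
Q^191 = (Q^95)²·Q = [[764,213],[213,551]]
F_191 mod 806 = Q^191[0][1] = 213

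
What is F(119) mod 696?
361

Matrix identity: Q^n = [[F_(n+1), F_n], [F_n, F_(n-1)]] with Q = [[1,1],[1,0]].
n = 119 = 1110111₂. Square-and-multiply, entries mod 696:
Q^1 = [[1,1],[1,0]]
Q^3 = (Q^1)²·Q = [[3,2],[2,1]]
Q^7 = (Q^3)²·Q = [[21,13],[13,8]]
Q^14 = (Q^7)² = [[610,377],[377,233]]
Q^29 = (Q^14)²·Q = [[320,581],[581,435]]
Q^59 = (Q^29)²·Q = [[264,89],[89,175]]
Q^119 = (Q^59)²·Q = [[456,361],[361,95]]
F_119 mod 696 = Q^119[0][1] = 361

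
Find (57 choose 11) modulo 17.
0

Using Lucas' theorem:
Write n=57 and k=11 in base 17:
n in base 17: [3, 6]
k in base 17: [0, 11]
C(57,11) mod 17 = ∏ C(n_i, k_i) mod 17
Digit binomials (mod 17): C(3,0) = 1; C(6,11) = 0 (k_i > n_i)
Product: 1 × 0 = 0 ≡ 0 (mod 17)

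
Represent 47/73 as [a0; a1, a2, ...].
[0; 1, 1, 1, 4, 5]

Euclidean algorithm steps:
47 = 0 × 73 + 47
73 = 1 × 47 + 26
47 = 1 × 26 + 21
26 = 1 × 21 + 5
21 = 4 × 5 + 1
5 = 5 × 1 + 0
Continued fraction: [0; 1, 1, 1, 4, 5]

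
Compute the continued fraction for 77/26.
[2; 1, 25]

Euclidean algorithm steps:
77 = 2 × 26 + 25
26 = 1 × 25 + 1
25 = 25 × 1 + 0
Continued fraction: [2; 1, 25]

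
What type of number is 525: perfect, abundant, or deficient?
deficient

Proper divisors of 525: sum = 1 + 3 + 5 + 7 + 15 + 21 + 25 + 35 + 75 + 105 + 175 = 467
Since 467 < 525, 525 is deficient.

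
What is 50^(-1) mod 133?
8

gcd(50, 133) = 1, so the inverse exists.
Extended Euclidean algorithm on (133, 50):
133 = 2 × 50 + 33  ⟹  33 = (1)·133 + (-2)·50
50 = 1 × 33 + 17  ⟹  17 = (-1)·133 + (3)·50
33 = 1 × 17 + 16  ⟹  16 = (2)·133 + (-5)·50
17 = 1 × 16 + 1  ⟹  1 = (-3)·133 + (8)·50
So (8)·50 ≡ 1 (mod 133), i.e. 50^(-1) ≡ 8 (mod 133).
Check: 50 × 8 = 400 ≡ 1 (mod 133)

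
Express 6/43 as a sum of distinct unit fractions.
1/8 + 1/69 + 1/23736

Greedy algorithm:
6/43: ceiling(43/6) = 8, use 1/8
5/344: ceiling(344/5) = 69, use 1/69
1/23736: ceiling(23736/1) = 23736, use 1/23736
Result: 6/43 = 1/8 + 1/69 + 1/23736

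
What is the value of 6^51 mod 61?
23

Repeated squaring. Binary of 51 = 110011.
6^1 ≡ 6 (mod 61); 6^2 ≡ 36 (mod 61); 6^4 ≡ 15 (mod 61); 6^8 ≡ 42 (mod 61); 6^16 ≡ 56 (mod 61); 6^32 ≡ 25 (mod 61)
6^51 = 6^1 × 6^2 × 6^16 × 6^32 ≡ 23 (mod 61)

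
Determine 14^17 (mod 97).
92

Repeated squaring. Binary of 17 = 10001.
14^1 ≡ 14 (mod 97); 14^2 ≡ 2 (mod 97); 14^4 ≡ 4 (mod 97); 14^8 ≡ 16 (mod 97); 14^16 ≡ 62 (mod 97)
14^17 = 14^1 × 14^16 ≡ 92 (mod 97)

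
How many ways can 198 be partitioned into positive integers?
3345365983698

p(n) counts ways to write n as a sum of positive integers (order ignored).
Euler's pentagonal recurrence: p(k) = p(k-1) + p(k-2) - p(k-5) - p(k-7) + p(k-12) + p(k-15) - ... (offsets j(3j∓1)/2, signs ++--, p(0)=1, p(<0)=0).
DP table for k = 0..197: p(0)=1, p(1)=1, p(2)=2, p(3)=3, p(4)=5, p(5)=7, p(6)=11, p(7)=15, p(8)=22, p(9)=30, p(10)=42, p(11)=56, p(12)=77, p(13)=101, p(14)=135, p(15)=176, p(16)=231, p(17)=297, p(18)=385, p(19)=490, p(20)=627, p(21)=792, p(22)=1002, p(23)=1255, p(24)=1575, p(25)=1958, p(26)=2436, p(27)=3010, p(28)=3718, p(29)=4565, p(30)=5604, p(31)=6842, p(32)=8349, p(33)=10143, p(34)=12310, p(35)=14883, p(36)=17977, p(37)=21637, p(38)=26015, p(39)=31185, p(40)=37338, p(41)=44583, p(42)=53174, p(43)=63261, p(44)=75175, p(45)=89134, p(46)=105558, p(47)=124754, p(48)=147273, p(49)=173525, p(50)=204226, p(51)=239943, p(52)=281589, p(53)=329931, p(54)=386155, p(55)=451276, p(56)=526823, p(57)=614154, p(58)=715220, p(59)=831820, p(60)=966467, p(61)=1121505, p(62)=1300156, p(63)=1505499, p(64)=1741630, p(65)=2012558, p(66)=2323520, p(67)=2679689, p(68)=3087735, p(69)=3554345, p(70)=4087968, p(71)=4697205, p(72)=5392783, p(73)=6185689, p(74)=7089500, p(75)=8118264, p(76)=9289091, p(77)=10619863, p(78)=12132164, p(79)=13848650, p(80)=15796476, p(81)=18004327, p(82)=20506255, p(83)=23338469, p(84)=26543660, p(85)=30167357, p(86)=34262962, p(87)=38887673, p(88)=44108109, p(89)=49995925, p(90)=56634173, p(91)=64112359, p(92)=72533807, p(93)=82010177, p(94)=92669720, p(95)=104651419, p(96)=118114304, p(97)=133230930, p(98)=150198136, p(99)=169229875, p(100)=190569292, p(101)=214481126, p(102)=241265379, p(103)=271248950, p(104)=304801365, p(105)=342325709, p(106)=384276336, p(107)=431149389, p(108)=483502844, p(109)=541946240, p(110)=607163746, p(111)=679903203, p(112)=761002156, p(113)=851376628, p(114)=952050665, p(115)=1064144451, p(116)=1188908248, p(117)=1327710076, p(118)=1482074143, p(119)=1653668665, p(120)=1844349560, p(121)=2056148051, p(122)=2291320912, p(123)=2552338241, p(124)=2841940500, p(125)=3163127352, p(126)=3519222692, p(127)=3913864295, p(128)=4351078600, p(129)=4835271870, p(130)=5371315400, p(131)=5964539504, p(132)=6620830889, p(133)=7346629512, p(134)=8149040695, p(135)=9035836076, p(136)=10015581680, p(137)=11097645016, p(138)=12292341831, p(139)=13610949895, p(140)=15065878135, p(141)=16670689208, p(142)=18440293320, p(143)=20390982757, p(144)=22540654445, p(145)=24908858009, p(146)=27517052599, p(147)=30388671978, p(148)=33549419497, p(149)=37027355200, p(150)=40853235313, p(151)=45060624582, p(152)=49686288421, p(153)=54770336324, p(154)=60356673280, p(155)=66493182097, p(156)=73232243759, p(157)=80630964769, p(158)=88751778802, p(159)=97662728555, p(160)=107438159466, p(161)=118159068427, p(162)=129913904637, p(163)=142798995930, p(164)=156919475295, p(165)=172389800255, p(166)=189334822579, p(167)=207890420102, p(168)=228204732751, p(169)=250438925115, p(170)=274768617130, p(171)=301384802048, p(172)=330495499613, p(173)=362326859895, p(174)=397125074750, p(175)=435157697830, p(176)=476715857290, p(177)=522115831195, p(178)=571701605655, p(179)=625846753120, p(180)=684957390936, p(181)=749474411781, p(182)=819876908323, p(183)=896684817527, p(184)=980462880430, p(185)=1071823774337, p(186)=1171432692373, p(187)=1280011042268, p(188)=1398341745571, p(189)=1527273599625, p(190)=1667727404093, p(191)=1820701100652, p(192)=1987276856363, p(193)=2168627105469, p(194)=2366022741845, p(195)=2580840212973, p(196)=2814570987591, p(197)=3068829878530.
Final step: p(198) = p(197) + p(196) - p(193) - p(191) + p(186) + p(183) - p(176) - p(172) + p(163) + p(158) - p(147) - p(141) + p(128) + p(121) - p(106) - p(98) + p(81) + p(72) - p(53) - p(43) + p(22) + p(11)
= 3068829878530 + 2814570987591 - 2168627105469 - 1820701100652 + 1171432692373 + 896684817527 - 476715857290 - 330495499613 + 142798995930 + 88751778802 - 30388671978 - 16670689208 + 4351078600 + 2056148051 - 384276336 - 150198136 + 18004327 + 5392783 - 329931 - 63261 + 1002 + 56
= 3345365983698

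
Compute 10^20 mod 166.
78

Repeated squaring. Binary of 20 = 10100.
10^1 ≡ 10 (mod 166); 10^2 ≡ 100 (mod 166); 10^4 ≡ 40 (mod 166); 10^8 ≡ 106 (mod 166); 10^16 ≡ 114 (mod 166)
10^20 = 10^4 × 10^16 ≡ 78 (mod 166)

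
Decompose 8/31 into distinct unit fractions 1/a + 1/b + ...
1/4 + 1/124

Greedy algorithm:
8/31: ceiling(31/8) = 4, use 1/4
1/124: ceiling(124/1) = 124, use 1/124
Result: 8/31 = 1/4 + 1/124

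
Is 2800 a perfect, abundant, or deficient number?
abundant

Proper divisors of 2800: sum = 1 + 2 + 4 + 5 + 7 + 8 + 10 + 14 + ... + 400 + 560 + 700 + 1400 (29 divisors) = 4888
Since 4888 > 2800, 2800 is abundant.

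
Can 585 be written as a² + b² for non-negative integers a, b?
3² + 24² (a=3, b=24)

Factorization: 585 = 3^2 × 5 × 13
By Fermat: n is sum of two squares iff every prime p ≡ 3 (mod 4) appears to even power.
All primes ≡ 3 (mod 4) appear to even power.
Search a = 0, 1, 2, … for 585 - a² a perfect square: first hit at a = 3: 585 - 9 = 576 = 24².
585 = 3² + 24² = 9 + 576 ✓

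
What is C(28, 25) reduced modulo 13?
0

Using Lucas' theorem:
Write n=28 and k=25 in base 13:
n in base 13: [2, 2]
k in base 13: [1, 12]
C(28,25) mod 13 = ∏ C(n_i, k_i) mod 13
Digit binomials (mod 13): C(2,1) = 2; C(2,12) = 0 (k_i > n_i)
Product: 2 × 0 = 0 ≡ 0 (mod 13)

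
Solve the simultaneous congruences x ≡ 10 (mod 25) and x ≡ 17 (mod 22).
435

Using Chinese Remainder Theorem:
M = 25 × 22 = 550
M1 = 22, M2 = 25
y1 = 22^(-1) mod 25 = 8
y2 = 25^(-1) mod 22 = 15
x = (10×22×8 + 17×25×15) mod 550 = 435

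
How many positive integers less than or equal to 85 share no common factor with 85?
64

85 = 5 × 17
φ(n) = n × ∏(1 - 1/p) for each prime p dividing n
φ(85) = 85 × (1 - 1/5) × (1 - 1/17) = 64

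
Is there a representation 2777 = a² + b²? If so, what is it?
29² + 44² (a=29, b=44)

Factorization: 2777 = 2777
By Fermat: n is sum of two squares iff every prime p ≡ 3 (mod 4) appears to even power.
All primes ≡ 3 (mod 4) appear to even power.
Search a = 0, 1, 2, … for 2777 - a² a perfect square: first hit at a = 29: 2777 - 841 = 1936 = 44².
2777 = 29² + 44² = 841 + 1936 ✓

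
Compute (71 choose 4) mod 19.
13

Using Lucas' theorem:
Write n=71 and k=4 in base 19:
n in base 19: [3, 14]
k in base 19: [0, 4]
C(71,4) mod 19 = ∏ C(n_i, k_i) mod 19
Digit binomials (mod 19): C(3,0) = 1; C(14,4) = 1001 ≡ 13
Product: 1 × 13 = 13 ≡ 13 (mod 19)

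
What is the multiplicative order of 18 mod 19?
2

19 is prime, so ord(18) divides φ(19) = 18.
Divisors of 18: 1, 2, 3, 6, 9, 18.
Repeated squaring: 18^1 ≡ 18, 18^2 ≡ 1, 18^4 ≡ 1, 18^8 ≡ 1, 18^16 ≡ 1 (mod 19).
Test 18^d mod 19 for each divisor d in increasing order:
18^1 ≡ 18
18^2 ≡ 1  ← first divisor giving 1
The order is 2.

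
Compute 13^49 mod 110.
83

Repeated squaring. Binary of 49 = 110001.
13^1 ≡ 13 (mod 110); 13^2 ≡ 59 (mod 110); 13^4 ≡ 71 (mod 110); 13^8 ≡ 91 (mod 110); 13^16 ≡ 31 (mod 110); 13^32 ≡ 81 (mod 110)
13^49 = 13^1 × 13^16 × 13^32 ≡ 83 (mod 110)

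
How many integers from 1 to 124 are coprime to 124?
60

124 = 2^2 × 31
φ(n) = n × ∏(1 - 1/p) for each prime p dividing n
φ(124) = 124 × (1 - 1/2) × (1 - 1/31) = 60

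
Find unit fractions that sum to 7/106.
1/16 + 1/283 + 1/239984

Greedy algorithm:
7/106: ceiling(106/7) = 16, use 1/16
3/848: ceiling(848/3) = 283, use 1/283
1/239984: ceiling(239984/1) = 239984, use 1/239984
Result: 7/106 = 1/16 + 1/283 + 1/239984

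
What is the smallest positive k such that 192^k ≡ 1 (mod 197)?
196

197 is prime, so ord(192) divides φ(197) = 196.
Divisors of 196: 1, 2, 4, 7, 14, 28, 49, 98, 196.
Repeated squaring: 192^1 ≡ 192, 192^2 ≡ 25, 192^4 ≡ 34, 192^8 ≡ 171, 192^16 ≡ 85, 192^32 ≡ 133, 192^64 ≡ 156, 192^128 ≡ 105 (mod 197).
Test 192^d mod 197 for each divisor d in increasing order:
192^1 ≡ 192
192^2 ≡ 25
192^4 ≡ 34
192^7 = 192^4·192^2·192^1 ≡ 84
192^14 = 192^8·192^4·192^2 ≡ 161
192^28 = 192^16·192^8·192^4 ≡ 114
192^49 = 192^32·192^16·192^1 ≡ 14
192^98 = 192^64·192^32·192^2 ≡ 196
192^196 = 192^128·192^64·192^4 ≡ 1  ← first divisor giving 1
The order is 196.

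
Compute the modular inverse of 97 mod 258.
133

gcd(97, 258) = 1, so the inverse exists.
Extended Euclidean algorithm on (258, 97):
258 = 2 × 97 + 64  ⟹  64 = (1)·258 + (-2)·97
97 = 1 × 64 + 33  ⟹  33 = (-1)·258 + (3)·97
64 = 1 × 33 + 31  ⟹  31 = (2)·258 + (-5)·97
33 = 1 × 31 + 2  ⟹  2 = (-3)·258 + (8)·97
31 = 15 × 2 + 1  ⟹  1 = (47)·258 + (-125)·97
So (-125)·97 ≡ 1 (mod 258), i.e. 97^(-1) ≡ -125 ≡ 133 (mod 258).
Check: 97 × 133 = 12901 ≡ 1 (mod 258)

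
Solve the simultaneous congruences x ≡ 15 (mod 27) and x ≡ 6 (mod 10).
96

Using Chinese Remainder Theorem:
M = 27 × 10 = 270
M1 = 10, M2 = 27
y1 = 10^(-1) mod 27 = 19
y2 = 27^(-1) mod 10 = 3
x = (15×10×19 + 6×27×3) mod 270 = 96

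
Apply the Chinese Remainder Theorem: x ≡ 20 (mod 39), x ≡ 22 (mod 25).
722

Using Chinese Remainder Theorem:
M = 39 × 25 = 975
M1 = 25, M2 = 39
y1 = 25^(-1) mod 39 = 25
y2 = 39^(-1) mod 25 = 9
x = (20×25×25 + 22×39×9) mod 975 = 722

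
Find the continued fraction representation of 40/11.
[3; 1, 1, 1, 3]

Euclidean algorithm steps:
40 = 3 × 11 + 7
11 = 1 × 7 + 4
7 = 1 × 4 + 3
4 = 1 × 3 + 1
3 = 3 × 1 + 0
Continued fraction: [3; 1, 1, 1, 3]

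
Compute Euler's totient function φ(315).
144

315 = 3^2 × 5 × 7
φ(n) = n × ∏(1 - 1/p) for each prime p dividing n
φ(315) = 315 × (1 - 1/3) × (1 - 1/5) × (1 - 1/7) = 144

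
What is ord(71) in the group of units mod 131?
26

131 is prime, so ord(71) divides φ(131) = 130.
Divisors of 130: 1, 2, 5, 10, 13, 26, 65, 130.
Repeated squaring: 71^1 ≡ 71, 71^2 ≡ 63, 71^4 ≡ 39, 71^8 ≡ 80, 71^16 ≡ 112, 71^32 ≡ 99, 71^64 ≡ 107, 71^128 ≡ 52 (mod 131).
Test 71^d mod 131 for each divisor d in increasing order:
71^1 ≡ 71
71^2 ≡ 63
71^5 = 71^4·71^1 ≡ 18
71^10 = 71^8·71^2 ≡ 62
71^13 = 71^8·71^4·71^1 ≡ 130
71^26 = 71^16·71^8·71^2 ≡ 1  ← first divisor giving 1
The order is 26.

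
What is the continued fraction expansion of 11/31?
[0; 2, 1, 4, 2]

Euclidean algorithm steps:
11 = 0 × 31 + 11
31 = 2 × 11 + 9
11 = 1 × 9 + 2
9 = 4 × 2 + 1
2 = 2 × 1 + 0
Continued fraction: [0; 2, 1, 4, 2]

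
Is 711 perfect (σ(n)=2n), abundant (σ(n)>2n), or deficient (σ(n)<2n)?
deficient

Proper divisors of 711: sum = 1 + 3 + 9 + 79 + 237 = 329
Since 329 < 711, 711 is deficient.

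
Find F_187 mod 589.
13

Matrix identity: Q^n = [[F_(n+1), F_n], [F_n, F_(n-1)]] with Q = [[1,1],[1,0]].
n = 187 = 10111011₂. Square-and-multiply, entries mod 589:
Q^1 = [[1,1],[1,0]]
Q^2 = (Q^1)² = [[2,1],[1,1]]
Q^5 = (Q^2)²·Q = [[8,5],[5,3]]
Q^11 = (Q^5)²·Q = [[144,89],[89,55]]
Q^23 = (Q^11)²·Q = [[426,385],[385,41]]
Q^46 = (Q^23)² = [[450,150],[150,300]]
Q^93 = (Q^46)²·Q = [[3,2],[2,1]]
Q^187 = (Q^93)²·Q = [[21,13],[13,8]]
F_187 mod 589 = Q^187[0][1] = 13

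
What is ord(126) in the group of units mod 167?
83

167 is prime, so ord(126) divides φ(167) = 166.
Divisors of 166: 1, 2, 83, 166.
Repeated squaring: 126^1 ≡ 126, 126^2 ≡ 11, 126^4 ≡ 121, 126^8 ≡ 112, 126^16 ≡ 19, 126^32 ≡ 27, 126^64 ≡ 61, 126^128 ≡ 47 (mod 167).
Test 126^d mod 167 for each divisor d in increasing order:
126^1 ≡ 126
126^2 ≡ 11
126^83 = 126^64·126^16·126^2·126^1 ≡ 1  ← first divisor giving 1
The order is 83.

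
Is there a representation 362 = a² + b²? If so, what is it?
1² + 19² (a=1, b=19)

Factorization: 362 = 2 × 181
By Fermat: n is sum of two squares iff every prime p ≡ 3 (mod 4) appears to even power.
All primes ≡ 3 (mod 4) appear to even power.
Search a = 0, 1, 2, … for 362 - a² a perfect square: first hit at a = 1: 362 - 1 = 361 = 19².
362 = 1² + 19² = 1 + 361 ✓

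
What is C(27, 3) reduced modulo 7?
6

Using Lucas' theorem:
Write n=27 and k=3 in base 7:
n in base 7: [3, 6]
k in base 7: [0, 3]
C(27,3) mod 7 = ∏ C(n_i, k_i) mod 7
Digit binomials (mod 7): C(3,0) = 1; C(6,3) = 20 ≡ 6
Product: 1 × 6 = 6 ≡ 6 (mod 7)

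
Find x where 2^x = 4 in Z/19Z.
2

Baby-step giant-step with step n = ⌈√19⌉ = 5.
Baby steps 2^j mod 19 (j:value) for j=0..4: 0:1, 1:2, 2:4, 3:8, 4:16.
h = 4 is already in the table at j=2, so x = 2.
Check: 2^2 ≡ 4 (mod 19).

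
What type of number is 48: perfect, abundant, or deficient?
abundant

Proper divisors of 48: sum = 1 + 2 + 3 + 4 + 6 + 8 + 12 + 16 + 24 = 76
Since 76 > 48, 48 is abundant.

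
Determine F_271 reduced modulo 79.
12

Matrix identity: Q^n = [[F_(n+1), F_n], [F_n, F_(n-1)]] with Q = [[1,1],[1,0]].
n = 271 = 100001111₂. Square-and-multiply, entries mod 79:
Q^1 = [[1,1],[1,0]]
Q^2 = (Q^1)² = [[2,1],[1,1]]
Q^4 = (Q^2)² = [[5,3],[3,2]]
Q^8 = (Q^4)² = [[34,21],[21,13]]
Q^16 = (Q^8)² = [[17,39],[39,57]]
Q^33 = (Q^16)²·Q = [[35,72],[72,42]]
Q^67 = (Q^33)²·Q = [[24,10],[10,14]]
Q^135 = (Q^67)²·Q = [[29,44],[44,64]]
Q^271 = (Q^135)²·Q = [[75,12],[12,63]]
F_271 mod 79 = Q^271[0][1] = 12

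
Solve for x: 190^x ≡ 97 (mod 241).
28

Baby-step giant-step with step n = ⌈√241⌉ = 16.
Baby steps 190^j mod 241 (j:value) for j=0..15: 0:1, 1:190, 2:191, 3:140, 4:90, 5:230, 6:79, 7:68, 8:147, 9:215, 10:121, 11:95, 12:216, 13:70, 14:45, 15:115.
Giant-step multiplier: 190^(-16) ≡ 190^(240-16) = 190^224 ≡ 119 (mod 241).
Giant steps γ_i = 97·119^i mod 241: γ_0=97, γ_1=216 (in table at j=12).
x = i·n + j = 1·16 + 12 = 28.
Check: 190^28 ≡ 97 (mod 241).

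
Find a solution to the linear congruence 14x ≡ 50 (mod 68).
x ≡ 23 (mod 34)

gcd(14, 68) = 2, which divides 50, so solutions exist.
Divide through by 2: 7x ≡ 25 (mod 34).
Find 7^(-1) mod 34 by the extended Euclidean algorithm:
34 = 4 × 7 + 6  ⟹  6 = (1)·34 + (-4)·7
7 = 1 × 6 + 1  ⟹  1 = (-1)·34 + (5)·7
So (5)·7 ≡ 1 (mod 34), i.e. 7^(-1) ≡ 5 (mod 34).
x ≡ 5 × 25 = 125 ≡ 23 (mod 34).
Check: 14 × 23 = 322 ≡ 50 (mod 68).
x ≡ 23 (mod 34), giving 2 solutions mod 68.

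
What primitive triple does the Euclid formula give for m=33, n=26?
(413, 1716, 1765)

Euclid's formula: a = m² - n², b = 2mn, c = m² + n²
m = 33, n = 26
a = 33² - 26² = 1089 - 676 = 413
b = 2 × 33 × 26 = 1716
c = 33² + 26² = 1089 + 676 = 1765
Verification: 413² + 1716² = 170569 + 2944656 = 3115225 = 1765² ✓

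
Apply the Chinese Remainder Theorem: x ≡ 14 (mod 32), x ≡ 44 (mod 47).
1454

Using Chinese Remainder Theorem:
M = 32 × 47 = 1504
M1 = 47, M2 = 32
y1 = 47^(-1) mod 32 = 15
y2 = 32^(-1) mod 47 = 25
x = (14×47×15 + 44×32×25) mod 1504 = 1454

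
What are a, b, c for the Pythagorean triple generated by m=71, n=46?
(2925, 6532, 7157)

Euclid's formula: a = m² - n², b = 2mn, c = m² + n²
m = 71, n = 46
a = 71² - 46² = 5041 - 2116 = 2925
b = 2 × 71 × 46 = 6532
c = 71² + 46² = 5041 + 2116 = 7157
Verification: 2925² + 6532² = 8555625 + 42667024 = 51222649 = 7157² ✓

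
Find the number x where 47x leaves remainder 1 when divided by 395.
353

gcd(47, 395) = 1, so the inverse exists.
Extended Euclidean algorithm on (395, 47):
395 = 8 × 47 + 19  ⟹  19 = (1)·395 + (-8)·47
47 = 2 × 19 + 9  ⟹  9 = (-2)·395 + (17)·47
19 = 2 × 9 + 1  ⟹  1 = (5)·395 + (-42)·47
So (-42)·47 ≡ 1 (mod 395), i.e. 47^(-1) ≡ -42 ≡ 353 (mod 395).
Check: 47 × 353 = 16591 ≡ 1 (mod 395)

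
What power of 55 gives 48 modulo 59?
56

Baby-step giant-step with step n = ⌈√59⌉ = 8.
Baby steps 55^j mod 59 (j:value) for j=0..7: 0:1, 1:55, 2:16, 3:54, 4:20, 5:38, 6:25, 7:18.
Giant-step multiplier: 55^(-8) ≡ 55^(58-8) = 55^50 ≡ 9 (mod 59).
Giant steps γ_i = 48·9^i mod 59: γ_0=48, γ_1=19, γ_2=53, γ_3=5, γ_4=45, γ_5=51, γ_6=46, γ_7=1 (in table at j=0).
x = i·n + j = 7·8 + 0 = 56.
Check: 55^56 ≡ 48 (mod 59).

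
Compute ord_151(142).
50

151 is prime, so ord(142) divides φ(151) = 150.
Divisors of 150: 1, 2, 3, 5, 6, 10, 15, 25, 30, 50, 75, 150.
Repeated squaring: 142^1 ≡ 142, 142^2 ≡ 81, 142^4 ≡ 68, 142^8 ≡ 94, 142^16 ≡ 78, 142^32 ≡ 44, 142^64 ≡ 124, 142^128 ≡ 125 (mod 151).
Test 142^d mod 151 for each divisor d in increasing order:
142^1 ≡ 142
142^2 ≡ 81
142^3 = 142^2·142^1 ≡ 26
142^5 = 142^4·142^1 ≡ 143
142^6 = 142^4·142^2 ≡ 72
142^10 = 142^8·142^2 ≡ 64
142^15 = 142^8·142^4·142^2·142^1 ≡ 92
142^25 = 142^16·142^8·142^1 ≡ 150
142^30 = 142^16·142^8·142^4·142^2 ≡ 8
142^50 = 142^32·142^16·142^2 ≡ 1  ← first divisor giving 1
The order is 50.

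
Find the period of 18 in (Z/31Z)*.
15

31 is prime, so ord(18) divides φ(31) = 30.
Divisors of 30: 1, 2, 3, 5, 6, 10, 15, 30.
Repeated squaring: 18^1 ≡ 18, 18^2 ≡ 14, 18^4 ≡ 10, 18^8 ≡ 7, 18^16 ≡ 18 (mod 31).
Test 18^d mod 31 for each divisor d in increasing order:
18^1 ≡ 18
18^2 ≡ 14
18^3 = 18^2·18^1 ≡ 4
18^5 = 18^4·18^1 ≡ 25
18^6 = 18^4·18^2 ≡ 16
18^10 = 18^8·18^2 ≡ 5
18^15 = 18^8·18^4·18^2·18^1 ≡ 1  ← first divisor giving 1
The order is 15.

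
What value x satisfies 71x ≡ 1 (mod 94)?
49

gcd(71, 94) = 1, so the inverse exists.
Extended Euclidean algorithm on (94, 71):
94 = 1 × 71 + 23  ⟹  23 = (1)·94 + (-1)·71
71 = 3 × 23 + 2  ⟹  2 = (-3)·94 + (4)·71
23 = 11 × 2 + 1  ⟹  1 = (34)·94 + (-45)·71
So (-45)·71 ≡ 1 (mod 94), i.e. 71^(-1) ≡ -45 ≡ 49 (mod 94).
Check: 71 × 49 = 3479 ≡ 1 (mod 94)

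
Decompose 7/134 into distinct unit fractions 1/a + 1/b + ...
1/20 + 1/447 + 1/598980

Greedy algorithm:
7/134: ceiling(134/7) = 20, use 1/20
3/1340: ceiling(1340/3) = 447, use 1/447
1/598980: ceiling(598980/1) = 598980, use 1/598980
Result: 7/134 = 1/20 + 1/447 + 1/598980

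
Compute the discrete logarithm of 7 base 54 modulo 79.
41

Baby-step giant-step with step n = ⌈√79⌉ = 9.
Baby steps 54^j mod 79 (j:value) for j=0..8: 0:1, 1:54, 2:72, 3:17, 4:49, 5:39, 6:52, 7:43, 8:31.
Giant-step multiplier: 54^(-9) ≡ 54^(78-9) = 54^69 ≡ 58 (mod 79).
Giant steps γ_i = 7·58^i mod 79: γ_0=7, γ_1=11, γ_2=6, γ_3=32, γ_4=39 (in table at j=5).
x = i·n + j = 4·9 + 5 = 41.
Check: 54^41 ≡ 7 (mod 79).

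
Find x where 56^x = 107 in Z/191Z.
100

Baby-step giant-step with step n = ⌈√191⌉ = 14.
Baby steps 56^j mod 191 (j:value) for j=0..13: 0:1, 1:56, 2:80, 3:87, 4:97, 5:84, 6:120, 7:35, 8:50, 9:126, 10:180, 11:148, 12:75, 13:189.
Giant-step multiplier: 56^(-14) ≡ 56^(190-14) = 56^176 ≡ 162 (mod 191).
Giant steps γ_i = 107·162^i mod 191: γ_0=107, γ_1=144, γ_2=26, γ_3=10, γ_4=92, γ_5=6, γ_6=17, γ_7=80 (in table at j=2).
x = i·n + j = 7·14 + 2 = 100.
Check: 56^100 ≡ 107 (mod 191).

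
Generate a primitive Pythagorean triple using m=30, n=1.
(899, 60, 901)

Euclid's formula: a = m² - n², b = 2mn, c = m² + n²
m = 30, n = 1
a = 30² - 1² = 900 - 1 = 899
b = 2 × 30 × 1 = 60
c = 30² + 1² = 900 + 1 = 901
Verification: 899² + 60² = 808201 + 3600 = 811801 = 901² ✓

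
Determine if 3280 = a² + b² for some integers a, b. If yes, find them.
12² + 56² (a=12, b=56)

Factorization: 3280 = 2^4 × 5 × 41
By Fermat: n is sum of two squares iff every prime p ≡ 3 (mod 4) appears to even power.
All primes ≡ 3 (mod 4) appear to even power.
Search a = 0, 1, 2, … for 3280 - a² a perfect square: first hit at a = 12: 3280 - 144 = 3136 = 56².
3280 = 12² + 56² = 144 + 3136 ✓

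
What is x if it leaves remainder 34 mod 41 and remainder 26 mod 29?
403

Using Chinese Remainder Theorem:
M = 41 × 29 = 1189
M1 = 29, M2 = 41
y1 = 29^(-1) mod 41 = 17
y2 = 41^(-1) mod 29 = 17
x = (34×29×17 + 26×41×17) mod 1189 = 403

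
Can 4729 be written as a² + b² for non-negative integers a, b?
45² + 52² (a=45, b=52)

Factorization: 4729 = 4729
By Fermat: n is sum of two squares iff every prime p ≡ 3 (mod 4) appears to even power.
All primes ≡ 3 (mod 4) appear to even power.
Search a = 0, 1, 2, … for 4729 - a² a perfect square: first hit at a = 45: 4729 - 2025 = 2704 = 52².
4729 = 45² + 52² = 2025 + 2704 ✓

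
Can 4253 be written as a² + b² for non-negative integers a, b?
38² + 53² (a=38, b=53)

Factorization: 4253 = 4253
By Fermat: n is sum of two squares iff every prime p ≡ 3 (mod 4) appears to even power.
All primes ≡ 3 (mod 4) appear to even power.
Search a = 0, 1, 2, … for 4253 - a² a perfect square: first hit at a = 38: 4253 - 1444 = 2809 = 53².
4253 = 38² + 53² = 1444 + 2809 ✓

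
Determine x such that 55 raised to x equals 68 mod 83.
14

Baby-step giant-step with step n = ⌈√83⌉ = 10.
Baby steps 55^j mod 83 (j:value) for j=0..9: 0:1, 1:55, 2:37, 3:43, 4:41, 5:14, 6:23, 7:20, 8:21, 9:76.
Giant-step multiplier: 55^(-10) ≡ 55^(82-10) = 55^72 ≡ 36 (mod 83).
Giant steps γ_i = 68·36^i mod 83: γ_0=68, γ_1=41 (in table at j=4).
x = i·n + j = 1·10 + 4 = 14.
Check: 55^14 ≡ 68 (mod 83).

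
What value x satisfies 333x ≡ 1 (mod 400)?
197

gcd(333, 400) = 1, so the inverse exists.
Extended Euclidean algorithm on (400, 333):
400 = 1 × 333 + 67  ⟹  67 = (1)·400 + (-1)·333
333 = 4 × 67 + 65  ⟹  65 = (-4)·400 + (5)·333
67 = 1 × 65 + 2  ⟹  2 = (5)·400 + (-6)·333
65 = 32 × 2 + 1  ⟹  1 = (-164)·400 + (197)·333
So (197)·333 ≡ 1 (mod 400), i.e. 333^(-1) ≡ 197 (mod 400).
Check: 333 × 197 = 65601 ≡ 1 (mod 400)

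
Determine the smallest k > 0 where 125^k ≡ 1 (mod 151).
25

151 is prime, so ord(125) divides φ(151) = 150.
Divisors of 150: 1, 2, 3, 5, 6, 10, 15, 25, 30, 50, 75, 150.
Repeated squaring: 125^1 ≡ 125, 125^2 ≡ 72, 125^4 ≡ 50, 125^8 ≡ 84, 125^16 ≡ 110, 125^32 ≡ 20, 125^64 ≡ 98, 125^128 ≡ 91 (mod 151).
Test 125^d mod 151 for each divisor d in increasing order:
125^1 ≡ 125
125^2 ≡ 72
125^3 = 125^2·125^1 ≡ 91
125^5 = 125^4·125^1 ≡ 59
125^6 = 125^4·125^2 ≡ 127
125^10 = 125^8·125^2 ≡ 8
125^15 = 125^8·125^4·125^2·125^1 ≡ 19
125^25 = 125^16·125^8·125^1 ≡ 1  ← first divisor giving 1
The order is 25.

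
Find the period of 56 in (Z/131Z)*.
130

131 is prime, so ord(56) divides φ(131) = 130.
Divisors of 130: 1, 2, 5, 10, 13, 26, 65, 130.
Repeated squaring: 56^1 ≡ 56, 56^2 ≡ 123, 56^4 ≡ 64, 56^8 ≡ 35, 56^16 ≡ 46, 56^32 ≡ 20, 56^64 ≡ 7, 56^128 ≡ 49 (mod 131).
Test 56^d mod 131 for each divisor d in increasing order:
56^1 ≡ 56
56^2 ≡ 123
56^5 = 56^4·56^1 ≡ 47
56^10 = 56^8·56^2 ≡ 113
56^13 = 56^8·56^4·56^1 ≡ 73
56^26 = 56^16·56^8·56^2 ≡ 89
56^65 = 56^64·56^1 ≡ 130
56^130 = 56^128·56^2 ≡ 1  ← first divisor giving 1
The order is 130.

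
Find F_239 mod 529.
139

Matrix identity: Q^n = [[F_(n+1), F_n], [F_n, F_(n-1)]] with Q = [[1,1],[1,0]].
n = 239 = 11101111₂. Square-and-multiply, entries mod 529:
Q^1 = [[1,1],[1,0]]
Q^3 = (Q^1)²·Q = [[3,2],[2,1]]
Q^7 = (Q^3)²·Q = [[21,13],[13,8]]
Q^14 = (Q^7)² = [[81,377],[377,233]]
Q^29 = (Q^14)²·Q = [[452,41],[41,411]]
Q^59 = (Q^29)²·Q = [[144,204],[204,469]]
Q^119 = (Q^59)²·Q = [[138,459],[459,208]]
Q^239 = (Q^119)²·Q = [[253,139],[139,114]]
F_239 mod 529 = Q^239[0][1] = 139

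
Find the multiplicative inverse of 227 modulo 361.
132

gcd(227, 361) = 1, so the inverse exists.
Extended Euclidean algorithm on (361, 227):
361 = 1 × 227 + 134  ⟹  134 = (1)·361 + (-1)·227
227 = 1 × 134 + 93  ⟹  93 = (-1)·361 + (2)·227
134 = 1 × 93 + 41  ⟹  41 = (2)·361 + (-3)·227
93 = 2 × 41 + 11  ⟹  11 = (-5)·361 + (8)·227
41 = 3 × 11 + 8  ⟹  8 = (17)·361 + (-27)·227
11 = 1 × 8 + 3  ⟹  3 = (-22)·361 + (35)·227
8 = 2 × 3 + 2  ⟹  2 = (61)·361 + (-97)·227
3 = 1 × 2 + 1  ⟹  1 = (-83)·361 + (132)·227
So (132)·227 ≡ 1 (mod 361), i.e. 227^(-1) ≡ 132 (mod 361).
Check: 227 × 132 = 29964 ≡ 1 (mod 361)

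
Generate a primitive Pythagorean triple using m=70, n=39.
(3379, 5460, 6421)

Euclid's formula: a = m² - n², b = 2mn, c = m² + n²
m = 70, n = 39
a = 70² - 39² = 4900 - 1521 = 3379
b = 2 × 70 × 39 = 5460
c = 70² + 39² = 4900 + 1521 = 6421
Verification: 3379² + 5460² = 11417641 + 29811600 = 41229241 = 6421² ✓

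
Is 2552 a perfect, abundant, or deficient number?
abundant

Proper divisors of 2552: sum = 1 + 2 + 4 + 8 + 11 + 22 + 29 + 44 + 58 + 88 + 116 + 232 + 319 + 638 + 1276 = 2848
Since 2848 > 2552, 2552 is abundant.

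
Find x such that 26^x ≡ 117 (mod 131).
118

Baby-step giant-step with step n = ⌈√131⌉ = 12.
Baby steps 26^j mod 131 (j:value) for j=0..11: 0:1, 1:26, 2:21, 3:22, 4:48, 5:69, 6:91, 7:8, 8:77, 9:37, 10:45, 11:122.
Giant-step multiplier: 26^(-12) ≡ 26^(130-12) = 26^118 ≡ 117 (mod 131).
Giant steps γ_i = 117·117^i mod 131: γ_0=117, γ_1=65, γ_2=7, γ_3=33, γ_4=62, γ_5=49, γ_6=100, γ_7=41, γ_8=81, γ_9=45 (in table at j=10).
x = i·n + j = 9·12 + 10 = 118.
Check: 26^118 ≡ 117 (mod 131).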